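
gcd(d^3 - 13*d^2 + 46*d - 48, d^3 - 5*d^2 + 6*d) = d^2 - 5*d + 6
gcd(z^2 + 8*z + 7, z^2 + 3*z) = 1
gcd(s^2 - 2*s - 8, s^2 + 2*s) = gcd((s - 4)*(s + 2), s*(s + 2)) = s + 2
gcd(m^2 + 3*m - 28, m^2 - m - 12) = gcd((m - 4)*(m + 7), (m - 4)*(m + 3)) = m - 4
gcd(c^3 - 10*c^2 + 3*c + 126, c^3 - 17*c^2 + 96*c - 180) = c - 6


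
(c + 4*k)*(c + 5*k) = c^2 + 9*c*k + 20*k^2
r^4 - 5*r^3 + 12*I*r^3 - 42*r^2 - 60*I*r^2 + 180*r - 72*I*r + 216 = (r - 6)*(r + 1)*(r + 6*I)^2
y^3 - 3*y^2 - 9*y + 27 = (y - 3)^2*(y + 3)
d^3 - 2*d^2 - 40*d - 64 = (d - 8)*(d + 2)*(d + 4)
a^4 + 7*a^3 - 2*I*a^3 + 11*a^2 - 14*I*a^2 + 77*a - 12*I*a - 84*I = (a + 7)*(a - 4*I)*(a - I)*(a + 3*I)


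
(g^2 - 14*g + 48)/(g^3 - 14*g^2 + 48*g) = 1/g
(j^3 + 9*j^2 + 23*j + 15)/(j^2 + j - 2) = (j^3 + 9*j^2 + 23*j + 15)/(j^2 + j - 2)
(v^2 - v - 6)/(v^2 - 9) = (v + 2)/(v + 3)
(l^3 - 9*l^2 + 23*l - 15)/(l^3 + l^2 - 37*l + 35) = (l - 3)/(l + 7)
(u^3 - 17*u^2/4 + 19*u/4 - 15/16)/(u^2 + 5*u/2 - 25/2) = (8*u^2 - 14*u + 3)/(8*(u + 5))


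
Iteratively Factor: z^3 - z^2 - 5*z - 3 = (z + 1)*(z^2 - 2*z - 3) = (z - 3)*(z + 1)*(z + 1)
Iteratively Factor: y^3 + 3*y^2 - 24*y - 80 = (y + 4)*(y^2 - y - 20) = (y - 5)*(y + 4)*(y + 4)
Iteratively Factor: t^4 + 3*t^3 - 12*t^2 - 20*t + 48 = (t + 3)*(t^3 - 12*t + 16) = (t - 2)*(t + 3)*(t^2 + 2*t - 8) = (t - 2)^2*(t + 3)*(t + 4)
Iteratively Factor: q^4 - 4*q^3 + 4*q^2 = (q)*(q^3 - 4*q^2 + 4*q) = q*(q - 2)*(q^2 - 2*q) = q*(q - 2)^2*(q)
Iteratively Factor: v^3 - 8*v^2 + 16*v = (v - 4)*(v^2 - 4*v) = v*(v - 4)*(v - 4)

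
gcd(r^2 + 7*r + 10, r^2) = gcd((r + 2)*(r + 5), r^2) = 1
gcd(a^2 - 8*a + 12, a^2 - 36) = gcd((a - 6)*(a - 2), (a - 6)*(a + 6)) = a - 6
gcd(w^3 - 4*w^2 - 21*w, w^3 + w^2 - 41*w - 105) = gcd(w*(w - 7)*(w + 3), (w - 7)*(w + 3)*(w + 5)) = w^2 - 4*w - 21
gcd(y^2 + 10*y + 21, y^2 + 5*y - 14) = y + 7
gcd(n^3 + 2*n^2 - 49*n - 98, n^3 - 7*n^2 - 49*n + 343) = n^2 - 49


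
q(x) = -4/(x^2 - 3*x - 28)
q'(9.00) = 0.09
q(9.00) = -0.15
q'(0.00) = -0.02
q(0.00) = 0.14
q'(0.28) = -0.01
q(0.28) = 0.14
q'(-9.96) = -0.01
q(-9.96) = -0.04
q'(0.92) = -0.01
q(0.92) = 0.13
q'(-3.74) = -5.38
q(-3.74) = 1.43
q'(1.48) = -0.00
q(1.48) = 0.13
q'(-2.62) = -0.19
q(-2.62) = 0.30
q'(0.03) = -0.01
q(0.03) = 0.14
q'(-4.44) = -1.88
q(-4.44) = -0.79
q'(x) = -4*(3 - 2*x)/(x^2 - 3*x - 28)^2 = 4*(2*x - 3)/(-x^2 + 3*x + 28)^2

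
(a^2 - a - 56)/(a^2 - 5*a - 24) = (a + 7)/(a + 3)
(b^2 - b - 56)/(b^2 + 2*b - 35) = (b - 8)/(b - 5)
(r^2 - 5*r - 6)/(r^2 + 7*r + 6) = (r - 6)/(r + 6)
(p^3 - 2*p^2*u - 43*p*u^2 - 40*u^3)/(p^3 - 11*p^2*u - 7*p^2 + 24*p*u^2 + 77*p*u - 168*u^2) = (p^2 + 6*p*u + 5*u^2)/(p^2 - 3*p*u - 7*p + 21*u)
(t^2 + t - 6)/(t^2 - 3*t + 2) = (t + 3)/(t - 1)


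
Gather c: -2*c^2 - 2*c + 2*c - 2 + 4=2 - 2*c^2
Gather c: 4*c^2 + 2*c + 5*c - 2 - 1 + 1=4*c^2 + 7*c - 2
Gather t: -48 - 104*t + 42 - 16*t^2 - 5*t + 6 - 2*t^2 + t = -18*t^2 - 108*t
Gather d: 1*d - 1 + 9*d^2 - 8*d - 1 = 9*d^2 - 7*d - 2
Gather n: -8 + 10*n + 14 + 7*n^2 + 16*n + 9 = 7*n^2 + 26*n + 15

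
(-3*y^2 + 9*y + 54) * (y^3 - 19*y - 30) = -3*y^5 + 9*y^4 + 111*y^3 - 81*y^2 - 1296*y - 1620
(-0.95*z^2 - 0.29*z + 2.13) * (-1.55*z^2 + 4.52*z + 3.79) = 1.4725*z^4 - 3.8445*z^3 - 8.2128*z^2 + 8.5285*z + 8.0727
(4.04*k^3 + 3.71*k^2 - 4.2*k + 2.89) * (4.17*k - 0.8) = 16.8468*k^4 + 12.2387*k^3 - 20.482*k^2 + 15.4113*k - 2.312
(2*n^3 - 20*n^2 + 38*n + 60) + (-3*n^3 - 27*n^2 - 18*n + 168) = -n^3 - 47*n^2 + 20*n + 228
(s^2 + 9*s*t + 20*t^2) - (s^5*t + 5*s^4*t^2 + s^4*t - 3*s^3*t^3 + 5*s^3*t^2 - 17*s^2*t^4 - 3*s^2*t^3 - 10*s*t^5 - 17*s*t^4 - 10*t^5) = -s^5*t - 5*s^4*t^2 - s^4*t + 3*s^3*t^3 - 5*s^3*t^2 + 17*s^2*t^4 + 3*s^2*t^3 + s^2 + 10*s*t^5 + 17*s*t^4 + 9*s*t + 10*t^5 + 20*t^2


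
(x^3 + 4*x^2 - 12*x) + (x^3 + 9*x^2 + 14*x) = 2*x^3 + 13*x^2 + 2*x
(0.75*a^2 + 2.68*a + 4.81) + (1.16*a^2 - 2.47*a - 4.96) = 1.91*a^2 + 0.21*a - 0.15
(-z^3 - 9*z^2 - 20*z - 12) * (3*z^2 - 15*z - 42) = -3*z^5 - 12*z^4 + 117*z^3 + 642*z^2 + 1020*z + 504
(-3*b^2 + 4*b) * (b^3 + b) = -3*b^5 + 4*b^4 - 3*b^3 + 4*b^2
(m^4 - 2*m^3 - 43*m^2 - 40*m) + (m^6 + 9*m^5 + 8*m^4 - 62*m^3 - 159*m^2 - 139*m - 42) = m^6 + 9*m^5 + 9*m^4 - 64*m^3 - 202*m^2 - 179*m - 42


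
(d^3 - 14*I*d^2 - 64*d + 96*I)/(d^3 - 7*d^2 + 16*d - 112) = (d^2 - 10*I*d - 24)/(d^2 + d*(-7 + 4*I) - 28*I)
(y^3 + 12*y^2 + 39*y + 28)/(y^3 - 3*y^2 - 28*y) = (y^2 + 8*y + 7)/(y*(y - 7))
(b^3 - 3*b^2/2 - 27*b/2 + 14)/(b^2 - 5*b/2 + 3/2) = (2*b^2 - b - 28)/(2*b - 3)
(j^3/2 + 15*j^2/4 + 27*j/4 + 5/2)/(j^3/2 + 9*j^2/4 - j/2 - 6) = (2*j^2 + 11*j + 5)/(2*j^2 + 5*j - 12)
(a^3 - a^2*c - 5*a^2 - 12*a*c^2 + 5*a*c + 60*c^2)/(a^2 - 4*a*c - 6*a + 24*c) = (a^2 + 3*a*c - 5*a - 15*c)/(a - 6)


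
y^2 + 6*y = y*(y + 6)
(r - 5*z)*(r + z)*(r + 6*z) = r^3 + 2*r^2*z - 29*r*z^2 - 30*z^3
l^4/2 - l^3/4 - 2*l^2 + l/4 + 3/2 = (l/2 + 1/2)*(l - 2)*(l - 1)*(l + 3/2)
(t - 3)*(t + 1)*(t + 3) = t^3 + t^2 - 9*t - 9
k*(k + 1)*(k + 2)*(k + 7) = k^4 + 10*k^3 + 23*k^2 + 14*k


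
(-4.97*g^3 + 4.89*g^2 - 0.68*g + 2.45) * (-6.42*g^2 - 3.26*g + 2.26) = 31.9074*g^5 - 15.1916*g^4 - 22.808*g^3 - 2.4608*g^2 - 9.5238*g + 5.537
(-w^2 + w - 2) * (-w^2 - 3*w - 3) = w^4 + 2*w^3 + 2*w^2 + 3*w + 6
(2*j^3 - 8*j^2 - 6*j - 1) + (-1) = 2*j^3 - 8*j^2 - 6*j - 2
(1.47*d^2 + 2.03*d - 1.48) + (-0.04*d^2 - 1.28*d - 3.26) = 1.43*d^2 + 0.75*d - 4.74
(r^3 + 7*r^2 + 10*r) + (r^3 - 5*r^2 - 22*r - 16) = 2*r^3 + 2*r^2 - 12*r - 16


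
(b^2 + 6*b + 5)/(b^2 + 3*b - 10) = (b + 1)/(b - 2)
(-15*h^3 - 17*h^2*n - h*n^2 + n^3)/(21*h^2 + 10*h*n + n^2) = (-5*h^2 - 4*h*n + n^2)/(7*h + n)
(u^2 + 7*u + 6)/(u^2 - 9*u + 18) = (u^2 + 7*u + 6)/(u^2 - 9*u + 18)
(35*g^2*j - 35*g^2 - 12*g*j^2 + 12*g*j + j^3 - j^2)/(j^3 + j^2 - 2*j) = (35*g^2 - 12*g*j + j^2)/(j*(j + 2))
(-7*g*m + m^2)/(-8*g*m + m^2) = (7*g - m)/(8*g - m)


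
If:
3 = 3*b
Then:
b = 1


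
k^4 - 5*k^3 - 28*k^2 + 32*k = k*(k - 8)*(k - 1)*(k + 4)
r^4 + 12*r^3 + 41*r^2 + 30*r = r*(r + 1)*(r + 5)*(r + 6)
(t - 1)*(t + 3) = t^2 + 2*t - 3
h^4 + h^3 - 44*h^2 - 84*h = h*(h - 7)*(h + 2)*(h + 6)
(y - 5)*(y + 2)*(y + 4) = y^3 + y^2 - 22*y - 40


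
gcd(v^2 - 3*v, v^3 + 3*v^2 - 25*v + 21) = v - 3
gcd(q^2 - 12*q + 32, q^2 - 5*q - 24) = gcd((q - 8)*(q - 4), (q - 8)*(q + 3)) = q - 8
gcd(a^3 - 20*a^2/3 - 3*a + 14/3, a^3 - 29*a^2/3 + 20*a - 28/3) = a^2 - 23*a/3 + 14/3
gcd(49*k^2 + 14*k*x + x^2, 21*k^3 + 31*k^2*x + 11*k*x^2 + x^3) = 7*k + x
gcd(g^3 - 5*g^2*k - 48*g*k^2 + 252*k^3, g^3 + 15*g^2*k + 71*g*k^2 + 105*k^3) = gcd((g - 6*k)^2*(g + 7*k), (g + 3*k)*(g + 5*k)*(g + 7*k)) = g + 7*k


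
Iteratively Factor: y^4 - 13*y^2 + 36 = (y + 3)*(y^3 - 3*y^2 - 4*y + 12) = (y + 2)*(y + 3)*(y^2 - 5*y + 6) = (y - 3)*(y + 2)*(y + 3)*(y - 2)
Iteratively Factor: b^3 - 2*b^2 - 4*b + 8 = (b - 2)*(b^2 - 4) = (b - 2)*(b + 2)*(b - 2)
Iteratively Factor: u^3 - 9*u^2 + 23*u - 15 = (u - 3)*(u^2 - 6*u + 5) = (u - 5)*(u - 3)*(u - 1)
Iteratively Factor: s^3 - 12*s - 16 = (s + 2)*(s^2 - 2*s - 8) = (s + 2)^2*(s - 4)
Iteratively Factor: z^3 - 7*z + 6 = (z + 3)*(z^2 - 3*z + 2) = (z - 1)*(z + 3)*(z - 2)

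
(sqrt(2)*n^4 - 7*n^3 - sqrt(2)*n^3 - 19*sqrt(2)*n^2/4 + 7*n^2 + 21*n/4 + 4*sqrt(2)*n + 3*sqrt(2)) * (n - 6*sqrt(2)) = sqrt(2)*n^5 - 19*n^4 - sqrt(2)*n^4 + 19*n^3 + 149*sqrt(2)*n^3/4 - 38*sqrt(2)*n^2 + 249*n^2/4 - 48*n - 57*sqrt(2)*n/2 - 36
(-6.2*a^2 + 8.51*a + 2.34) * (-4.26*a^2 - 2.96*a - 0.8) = 26.412*a^4 - 17.9006*a^3 - 30.198*a^2 - 13.7344*a - 1.872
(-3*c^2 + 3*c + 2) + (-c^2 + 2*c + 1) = -4*c^2 + 5*c + 3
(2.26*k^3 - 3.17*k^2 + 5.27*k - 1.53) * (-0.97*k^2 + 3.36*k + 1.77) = -2.1922*k^5 + 10.6685*k^4 - 11.7629*k^3 + 13.5804*k^2 + 4.1871*k - 2.7081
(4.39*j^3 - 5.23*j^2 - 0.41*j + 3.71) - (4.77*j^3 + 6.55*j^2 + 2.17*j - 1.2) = -0.38*j^3 - 11.78*j^2 - 2.58*j + 4.91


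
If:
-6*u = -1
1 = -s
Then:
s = -1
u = 1/6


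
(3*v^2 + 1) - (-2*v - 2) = 3*v^2 + 2*v + 3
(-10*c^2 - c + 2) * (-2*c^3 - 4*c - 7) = 20*c^5 + 2*c^4 + 36*c^3 + 74*c^2 - c - 14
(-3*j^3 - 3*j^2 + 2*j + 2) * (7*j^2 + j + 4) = -21*j^5 - 24*j^4 - j^3 + 4*j^2 + 10*j + 8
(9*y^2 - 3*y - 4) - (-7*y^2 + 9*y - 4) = 16*y^2 - 12*y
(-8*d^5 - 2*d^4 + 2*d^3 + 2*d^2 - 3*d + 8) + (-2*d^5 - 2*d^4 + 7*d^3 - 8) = -10*d^5 - 4*d^4 + 9*d^3 + 2*d^2 - 3*d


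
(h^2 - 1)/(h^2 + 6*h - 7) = (h + 1)/(h + 7)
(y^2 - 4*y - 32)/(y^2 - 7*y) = (y^2 - 4*y - 32)/(y*(y - 7))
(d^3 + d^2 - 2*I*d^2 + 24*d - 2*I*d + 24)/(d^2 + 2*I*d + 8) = (d^2 + d*(1 - 6*I) - 6*I)/(d - 2*I)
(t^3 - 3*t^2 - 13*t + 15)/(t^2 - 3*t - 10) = (t^2 + 2*t - 3)/(t + 2)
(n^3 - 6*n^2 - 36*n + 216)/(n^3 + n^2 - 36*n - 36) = (n - 6)/(n + 1)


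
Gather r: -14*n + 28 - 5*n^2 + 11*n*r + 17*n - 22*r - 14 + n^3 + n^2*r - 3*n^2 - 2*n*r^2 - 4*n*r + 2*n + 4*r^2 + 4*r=n^3 - 8*n^2 + 5*n + r^2*(4 - 2*n) + r*(n^2 + 7*n - 18) + 14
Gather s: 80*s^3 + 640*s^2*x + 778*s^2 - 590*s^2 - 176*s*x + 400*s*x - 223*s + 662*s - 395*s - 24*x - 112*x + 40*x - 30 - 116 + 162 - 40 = 80*s^3 + s^2*(640*x + 188) + s*(224*x + 44) - 96*x - 24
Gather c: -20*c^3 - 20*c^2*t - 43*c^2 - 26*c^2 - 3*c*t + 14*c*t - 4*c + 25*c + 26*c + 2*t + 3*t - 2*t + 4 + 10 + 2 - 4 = -20*c^3 + c^2*(-20*t - 69) + c*(11*t + 47) + 3*t + 12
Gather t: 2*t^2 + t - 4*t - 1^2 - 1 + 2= 2*t^2 - 3*t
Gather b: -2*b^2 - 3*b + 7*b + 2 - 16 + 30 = -2*b^2 + 4*b + 16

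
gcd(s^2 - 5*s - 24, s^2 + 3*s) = s + 3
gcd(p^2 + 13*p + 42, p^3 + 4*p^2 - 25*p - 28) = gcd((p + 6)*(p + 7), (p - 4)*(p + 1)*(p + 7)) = p + 7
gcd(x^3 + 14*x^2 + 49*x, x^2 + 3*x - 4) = 1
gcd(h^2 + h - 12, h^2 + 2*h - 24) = 1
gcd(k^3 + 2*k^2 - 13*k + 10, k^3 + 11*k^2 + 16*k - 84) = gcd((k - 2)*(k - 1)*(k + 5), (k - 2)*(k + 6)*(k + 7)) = k - 2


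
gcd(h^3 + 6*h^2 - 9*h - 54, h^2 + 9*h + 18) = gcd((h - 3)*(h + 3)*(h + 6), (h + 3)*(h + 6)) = h^2 + 9*h + 18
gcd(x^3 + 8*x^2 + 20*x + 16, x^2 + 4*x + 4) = x^2 + 4*x + 4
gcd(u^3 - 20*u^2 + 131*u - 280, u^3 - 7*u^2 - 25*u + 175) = u^2 - 12*u + 35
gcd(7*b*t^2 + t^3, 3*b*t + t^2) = t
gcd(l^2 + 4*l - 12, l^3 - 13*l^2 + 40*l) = 1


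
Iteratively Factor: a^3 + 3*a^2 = (a + 3)*(a^2) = a*(a + 3)*(a)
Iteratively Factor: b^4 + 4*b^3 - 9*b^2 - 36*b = (b + 4)*(b^3 - 9*b) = (b - 3)*(b + 4)*(b^2 + 3*b) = (b - 3)*(b + 3)*(b + 4)*(b)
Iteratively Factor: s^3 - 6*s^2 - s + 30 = (s - 5)*(s^2 - s - 6) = (s - 5)*(s - 3)*(s + 2)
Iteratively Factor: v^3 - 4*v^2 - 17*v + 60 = (v + 4)*(v^2 - 8*v + 15) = (v - 5)*(v + 4)*(v - 3)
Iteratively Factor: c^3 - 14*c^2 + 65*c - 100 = (c - 5)*(c^2 - 9*c + 20) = (c - 5)^2*(c - 4)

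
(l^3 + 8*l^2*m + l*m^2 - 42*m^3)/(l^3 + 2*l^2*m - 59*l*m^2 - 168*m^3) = (l - 2*m)/(l - 8*m)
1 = 1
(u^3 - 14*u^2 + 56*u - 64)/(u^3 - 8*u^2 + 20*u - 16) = (u - 8)/(u - 2)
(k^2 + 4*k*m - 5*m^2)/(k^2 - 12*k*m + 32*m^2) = (k^2 + 4*k*m - 5*m^2)/(k^2 - 12*k*m + 32*m^2)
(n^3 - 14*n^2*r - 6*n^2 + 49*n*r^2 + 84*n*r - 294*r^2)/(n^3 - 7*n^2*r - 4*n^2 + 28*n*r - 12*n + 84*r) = (n - 7*r)/(n + 2)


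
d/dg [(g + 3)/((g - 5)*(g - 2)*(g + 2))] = 2*(-g^3 - 2*g^2 + 15*g + 16)/(g^6 - 10*g^5 + 17*g^4 + 80*g^3 - 184*g^2 - 160*g + 400)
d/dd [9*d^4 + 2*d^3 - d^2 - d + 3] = 36*d^3 + 6*d^2 - 2*d - 1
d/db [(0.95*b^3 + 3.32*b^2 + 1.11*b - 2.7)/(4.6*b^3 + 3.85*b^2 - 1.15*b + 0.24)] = (-11.6145*b^4 - 12.397*b^3 + 29.8525*b^2 + 22.3836*b - 2.8386)/(21.16*b^6 + 35.42*b^5 + 4.2425*b^4 - 6.647*b^3 + 3.1705*b^2 - 0.552*b + 0.0576)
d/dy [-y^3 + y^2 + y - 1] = -3*y^2 + 2*y + 1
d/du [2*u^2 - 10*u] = 4*u - 10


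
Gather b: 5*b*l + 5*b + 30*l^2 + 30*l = b*(5*l + 5) + 30*l^2 + 30*l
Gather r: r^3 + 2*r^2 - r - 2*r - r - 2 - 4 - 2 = r^3 + 2*r^2 - 4*r - 8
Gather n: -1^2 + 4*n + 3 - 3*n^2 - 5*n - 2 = -3*n^2 - n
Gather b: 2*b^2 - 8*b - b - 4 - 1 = 2*b^2 - 9*b - 5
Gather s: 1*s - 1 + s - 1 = 2*s - 2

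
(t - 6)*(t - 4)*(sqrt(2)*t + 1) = sqrt(2)*t^3 - 10*sqrt(2)*t^2 + t^2 - 10*t + 24*sqrt(2)*t + 24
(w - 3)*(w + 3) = w^2 - 9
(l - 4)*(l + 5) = l^2 + l - 20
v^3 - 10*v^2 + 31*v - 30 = (v - 5)*(v - 3)*(v - 2)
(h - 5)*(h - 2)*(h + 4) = h^3 - 3*h^2 - 18*h + 40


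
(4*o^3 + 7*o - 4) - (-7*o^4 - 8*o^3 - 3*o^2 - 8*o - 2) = 7*o^4 + 12*o^3 + 3*o^2 + 15*o - 2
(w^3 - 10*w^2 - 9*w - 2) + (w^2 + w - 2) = w^3 - 9*w^2 - 8*w - 4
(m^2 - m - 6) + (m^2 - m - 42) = 2*m^2 - 2*m - 48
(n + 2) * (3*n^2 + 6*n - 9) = 3*n^3 + 12*n^2 + 3*n - 18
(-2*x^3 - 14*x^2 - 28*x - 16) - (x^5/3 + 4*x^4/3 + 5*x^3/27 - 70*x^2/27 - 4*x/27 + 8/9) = -x^5/3 - 4*x^4/3 - 59*x^3/27 - 308*x^2/27 - 752*x/27 - 152/9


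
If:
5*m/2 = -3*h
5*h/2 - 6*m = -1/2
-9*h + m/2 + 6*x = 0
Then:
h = -5/97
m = 6/97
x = -8/97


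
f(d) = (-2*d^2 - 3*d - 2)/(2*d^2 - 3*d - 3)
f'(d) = (3 - 4*d)*(-2*d^2 - 3*d - 2)/(2*d^2 - 3*d - 3)^2 + (-4*d - 3)/(2*d^2 - 3*d - 3)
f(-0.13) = 0.64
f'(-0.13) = 0.09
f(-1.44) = -0.33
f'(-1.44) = -0.03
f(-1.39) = -0.34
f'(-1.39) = -0.06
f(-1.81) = -0.35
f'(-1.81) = 0.08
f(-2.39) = -0.40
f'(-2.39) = 0.10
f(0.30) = 0.83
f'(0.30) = 0.73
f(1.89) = 9.71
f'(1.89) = 35.94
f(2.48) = -11.68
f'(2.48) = 36.51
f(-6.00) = -0.64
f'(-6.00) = 0.04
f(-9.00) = -0.74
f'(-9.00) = 0.02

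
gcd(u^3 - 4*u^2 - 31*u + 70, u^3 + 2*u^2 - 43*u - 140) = u^2 - 2*u - 35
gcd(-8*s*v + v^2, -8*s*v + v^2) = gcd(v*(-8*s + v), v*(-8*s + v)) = 8*s*v - v^2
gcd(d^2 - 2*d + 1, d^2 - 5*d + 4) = d - 1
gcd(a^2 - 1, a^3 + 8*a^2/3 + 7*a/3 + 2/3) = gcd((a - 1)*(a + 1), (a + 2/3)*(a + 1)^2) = a + 1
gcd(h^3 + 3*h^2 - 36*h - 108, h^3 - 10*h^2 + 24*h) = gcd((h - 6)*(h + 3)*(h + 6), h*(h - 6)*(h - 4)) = h - 6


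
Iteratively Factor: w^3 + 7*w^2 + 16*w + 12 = (w + 3)*(w^2 + 4*w + 4) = (w + 2)*(w + 3)*(w + 2)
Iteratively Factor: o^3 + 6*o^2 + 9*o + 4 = (o + 1)*(o^2 + 5*o + 4) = (o + 1)*(o + 4)*(o + 1)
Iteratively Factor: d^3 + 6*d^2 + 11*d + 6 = (d + 3)*(d^2 + 3*d + 2) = (d + 1)*(d + 3)*(d + 2)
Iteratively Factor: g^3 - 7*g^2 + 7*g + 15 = (g - 5)*(g^2 - 2*g - 3) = (g - 5)*(g + 1)*(g - 3)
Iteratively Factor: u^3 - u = (u)*(u^2 - 1) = u*(u + 1)*(u - 1)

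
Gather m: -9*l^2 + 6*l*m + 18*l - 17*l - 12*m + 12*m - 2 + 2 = -9*l^2 + 6*l*m + l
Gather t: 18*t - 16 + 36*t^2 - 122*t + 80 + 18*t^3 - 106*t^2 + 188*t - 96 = 18*t^3 - 70*t^2 + 84*t - 32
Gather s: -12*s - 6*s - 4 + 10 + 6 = 12 - 18*s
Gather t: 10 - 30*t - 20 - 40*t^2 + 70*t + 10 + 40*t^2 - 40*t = 0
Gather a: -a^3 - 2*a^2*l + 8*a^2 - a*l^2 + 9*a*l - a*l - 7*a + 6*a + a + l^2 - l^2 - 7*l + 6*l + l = -a^3 + a^2*(8 - 2*l) + a*(-l^2 + 8*l)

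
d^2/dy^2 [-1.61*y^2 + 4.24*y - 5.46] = -3.22000000000000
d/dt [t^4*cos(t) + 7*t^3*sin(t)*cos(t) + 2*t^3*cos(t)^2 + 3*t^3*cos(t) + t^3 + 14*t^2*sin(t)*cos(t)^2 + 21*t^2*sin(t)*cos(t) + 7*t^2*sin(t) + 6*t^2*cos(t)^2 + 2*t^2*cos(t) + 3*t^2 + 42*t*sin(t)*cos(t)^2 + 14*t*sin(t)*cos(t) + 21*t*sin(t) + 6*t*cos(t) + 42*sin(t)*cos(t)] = -t^4*sin(t) - 3*t^3*sin(t) - 2*t^3*sin(2*t) + 4*t^3*cos(t) + 7*t^3*cos(2*t) - 2*t^2*sin(t) + 9*t^2*sin(2*t)/2 + 39*t^2*cos(t)/2 + 24*t^2*cos(2*t) + 21*t^2*cos(3*t)/2 + 6*t^2 + 15*t*sin(t) + 21*t*sin(2*t) + 7*t*sin(3*t) + 71*t*cos(t)/2 + 20*t*cos(2*t) + 63*t*cos(3*t)/2 + 12*t + 63*sin(t)/2 + 7*sin(2*t) + 21*sin(3*t)/2 + 6*cos(t) + 42*cos(2*t)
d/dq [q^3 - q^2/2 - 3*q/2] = 3*q^2 - q - 3/2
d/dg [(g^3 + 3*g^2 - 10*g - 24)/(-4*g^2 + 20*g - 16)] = (-g^4 + 10*g^3 - 7*g^2 - 72*g + 160)/(4*(g^4 - 10*g^3 + 33*g^2 - 40*g + 16))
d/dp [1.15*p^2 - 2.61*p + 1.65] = 2.3*p - 2.61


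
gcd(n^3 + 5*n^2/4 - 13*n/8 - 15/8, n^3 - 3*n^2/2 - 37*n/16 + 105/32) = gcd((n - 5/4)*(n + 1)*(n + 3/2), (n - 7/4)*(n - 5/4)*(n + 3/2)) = n^2 + n/4 - 15/8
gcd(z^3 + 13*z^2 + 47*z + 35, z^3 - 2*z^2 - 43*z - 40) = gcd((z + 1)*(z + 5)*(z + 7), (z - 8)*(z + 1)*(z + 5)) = z^2 + 6*z + 5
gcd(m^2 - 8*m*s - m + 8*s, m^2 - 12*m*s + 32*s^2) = -m + 8*s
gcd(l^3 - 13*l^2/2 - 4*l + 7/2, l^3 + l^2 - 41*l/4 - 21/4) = 1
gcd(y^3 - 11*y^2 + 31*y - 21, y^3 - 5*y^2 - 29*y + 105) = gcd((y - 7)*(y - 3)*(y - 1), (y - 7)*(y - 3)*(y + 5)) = y^2 - 10*y + 21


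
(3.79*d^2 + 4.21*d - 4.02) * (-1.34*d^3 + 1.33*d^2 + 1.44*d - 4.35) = -5.0786*d^5 - 0.6007*d^4 + 16.4437*d^3 - 15.7707*d^2 - 24.1023*d + 17.487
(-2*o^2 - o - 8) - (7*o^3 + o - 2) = -7*o^3 - 2*o^2 - 2*o - 6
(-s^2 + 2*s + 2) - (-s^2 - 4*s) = 6*s + 2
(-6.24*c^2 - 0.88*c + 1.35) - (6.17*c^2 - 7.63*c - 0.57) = -12.41*c^2 + 6.75*c + 1.92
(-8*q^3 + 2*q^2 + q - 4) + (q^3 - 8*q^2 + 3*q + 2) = -7*q^3 - 6*q^2 + 4*q - 2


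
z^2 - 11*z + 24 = (z - 8)*(z - 3)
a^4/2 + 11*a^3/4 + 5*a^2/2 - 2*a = a*(a/2 + 1)*(a - 1/2)*(a + 4)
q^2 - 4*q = q*(q - 4)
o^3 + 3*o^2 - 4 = (o - 1)*(o + 2)^2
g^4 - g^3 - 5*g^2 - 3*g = g*(g - 3)*(g + 1)^2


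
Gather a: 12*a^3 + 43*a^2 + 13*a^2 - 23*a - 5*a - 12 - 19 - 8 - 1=12*a^3 + 56*a^2 - 28*a - 40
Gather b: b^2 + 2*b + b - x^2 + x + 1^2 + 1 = b^2 + 3*b - x^2 + x + 2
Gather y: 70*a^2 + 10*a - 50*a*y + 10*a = 70*a^2 - 50*a*y + 20*a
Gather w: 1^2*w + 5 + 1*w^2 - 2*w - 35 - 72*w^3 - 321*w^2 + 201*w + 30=-72*w^3 - 320*w^2 + 200*w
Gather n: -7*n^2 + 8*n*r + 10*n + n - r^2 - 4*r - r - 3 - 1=-7*n^2 + n*(8*r + 11) - r^2 - 5*r - 4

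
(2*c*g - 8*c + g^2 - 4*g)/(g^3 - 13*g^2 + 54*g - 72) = (2*c + g)/(g^2 - 9*g + 18)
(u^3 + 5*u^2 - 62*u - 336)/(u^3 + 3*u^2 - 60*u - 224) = (u + 6)/(u + 4)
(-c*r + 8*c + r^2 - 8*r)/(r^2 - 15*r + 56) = (-c + r)/(r - 7)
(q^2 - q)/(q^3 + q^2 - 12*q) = (q - 1)/(q^2 + q - 12)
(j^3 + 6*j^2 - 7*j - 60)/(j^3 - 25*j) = (j^2 + j - 12)/(j*(j - 5))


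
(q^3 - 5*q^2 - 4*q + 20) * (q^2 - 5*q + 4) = q^5 - 10*q^4 + 25*q^3 + 20*q^2 - 116*q + 80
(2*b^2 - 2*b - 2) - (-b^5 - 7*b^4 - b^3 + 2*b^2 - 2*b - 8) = b^5 + 7*b^4 + b^3 + 6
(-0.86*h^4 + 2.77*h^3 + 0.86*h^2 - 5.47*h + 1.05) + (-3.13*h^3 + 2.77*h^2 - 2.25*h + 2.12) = -0.86*h^4 - 0.36*h^3 + 3.63*h^2 - 7.72*h + 3.17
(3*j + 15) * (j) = 3*j^2 + 15*j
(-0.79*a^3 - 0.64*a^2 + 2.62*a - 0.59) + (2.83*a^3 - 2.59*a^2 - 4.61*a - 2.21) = 2.04*a^3 - 3.23*a^2 - 1.99*a - 2.8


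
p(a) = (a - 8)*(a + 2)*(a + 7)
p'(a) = (a - 8)*(a + 2) + (a - 8)*(a + 7) + (a + 2)*(a + 7)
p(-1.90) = -5.05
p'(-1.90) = -50.97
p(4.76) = -257.57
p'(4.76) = 19.49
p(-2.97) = 42.88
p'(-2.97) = -37.48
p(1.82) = -208.22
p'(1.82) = -44.42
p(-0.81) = -64.90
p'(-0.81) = -57.65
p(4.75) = -257.77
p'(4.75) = 19.19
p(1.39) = -188.00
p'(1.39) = -49.42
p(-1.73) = -13.84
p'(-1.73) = -52.48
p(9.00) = 176.00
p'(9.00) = 203.00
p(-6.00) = 56.00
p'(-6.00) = 38.00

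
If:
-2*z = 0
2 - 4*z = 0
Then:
No Solution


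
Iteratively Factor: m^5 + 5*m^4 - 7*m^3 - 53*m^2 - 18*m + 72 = (m - 1)*(m^4 + 6*m^3 - m^2 - 54*m - 72) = (m - 3)*(m - 1)*(m^3 + 9*m^2 + 26*m + 24) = (m - 3)*(m - 1)*(m + 2)*(m^2 + 7*m + 12) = (m - 3)*(m - 1)*(m + 2)*(m + 3)*(m + 4)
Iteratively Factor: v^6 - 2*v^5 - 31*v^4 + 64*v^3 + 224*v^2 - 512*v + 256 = (v - 4)*(v^5 + 2*v^4 - 23*v^3 - 28*v^2 + 112*v - 64) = (v - 4)*(v - 1)*(v^4 + 3*v^3 - 20*v^2 - 48*v + 64) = (v - 4)*(v - 1)*(v + 4)*(v^3 - v^2 - 16*v + 16) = (v - 4)^2*(v - 1)*(v + 4)*(v^2 + 3*v - 4) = (v - 4)^2*(v - 1)^2*(v + 4)*(v + 4)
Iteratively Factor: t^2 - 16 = (t - 4)*(t + 4)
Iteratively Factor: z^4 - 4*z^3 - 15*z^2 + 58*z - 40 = (z - 2)*(z^3 - 2*z^2 - 19*z + 20) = (z - 5)*(z - 2)*(z^2 + 3*z - 4) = (z - 5)*(z - 2)*(z - 1)*(z + 4)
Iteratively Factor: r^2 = (r)*(r)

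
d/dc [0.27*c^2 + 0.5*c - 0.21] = 0.54*c + 0.5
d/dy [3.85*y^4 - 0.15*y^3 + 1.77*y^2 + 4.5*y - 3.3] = 15.4*y^3 - 0.45*y^2 + 3.54*y + 4.5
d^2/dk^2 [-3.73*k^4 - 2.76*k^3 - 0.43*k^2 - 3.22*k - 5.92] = -44.76*k^2 - 16.56*k - 0.86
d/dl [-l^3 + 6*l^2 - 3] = 3*l*(4 - l)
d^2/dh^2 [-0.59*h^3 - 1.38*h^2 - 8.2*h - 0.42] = -3.54*h - 2.76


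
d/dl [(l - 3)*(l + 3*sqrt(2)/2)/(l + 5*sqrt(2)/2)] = (2*l^2 + 10*sqrt(2)*l - 6*sqrt(2) + 15)/(2*l^2 + 10*sqrt(2)*l + 25)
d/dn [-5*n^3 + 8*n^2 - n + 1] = -15*n^2 + 16*n - 1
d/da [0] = 0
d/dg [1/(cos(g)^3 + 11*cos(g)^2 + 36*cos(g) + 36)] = (3*cos(g)^2 + 22*cos(g) + 36)*sin(g)/(cos(g)^3 + 11*cos(g)^2 + 36*cos(g) + 36)^2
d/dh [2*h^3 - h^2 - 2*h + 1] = 6*h^2 - 2*h - 2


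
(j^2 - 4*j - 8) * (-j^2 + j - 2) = -j^4 + 5*j^3 + 2*j^2 + 16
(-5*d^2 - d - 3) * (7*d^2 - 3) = -35*d^4 - 7*d^3 - 6*d^2 + 3*d + 9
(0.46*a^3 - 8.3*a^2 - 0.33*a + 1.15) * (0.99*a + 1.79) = 0.4554*a^4 - 7.3936*a^3 - 15.1837*a^2 + 0.5478*a + 2.0585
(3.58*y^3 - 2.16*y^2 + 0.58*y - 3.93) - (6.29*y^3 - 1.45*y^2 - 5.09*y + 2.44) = -2.71*y^3 - 0.71*y^2 + 5.67*y - 6.37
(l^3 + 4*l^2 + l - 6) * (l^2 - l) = l^5 + 3*l^4 - 3*l^3 - 7*l^2 + 6*l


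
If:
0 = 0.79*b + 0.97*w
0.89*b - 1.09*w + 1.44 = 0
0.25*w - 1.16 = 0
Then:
No Solution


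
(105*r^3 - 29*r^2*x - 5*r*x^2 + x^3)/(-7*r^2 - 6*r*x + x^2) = (-15*r^2 + 2*r*x + x^2)/(r + x)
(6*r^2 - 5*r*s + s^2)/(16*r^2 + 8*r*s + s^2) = (6*r^2 - 5*r*s + s^2)/(16*r^2 + 8*r*s + s^2)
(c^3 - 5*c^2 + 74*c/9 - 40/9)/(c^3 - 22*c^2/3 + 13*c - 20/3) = (3*c^2 - 11*c + 10)/(3*(c^2 - 6*c + 5))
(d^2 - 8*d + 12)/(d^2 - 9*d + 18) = (d - 2)/(d - 3)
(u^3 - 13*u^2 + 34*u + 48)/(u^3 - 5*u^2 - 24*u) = (u^2 - 5*u - 6)/(u*(u + 3))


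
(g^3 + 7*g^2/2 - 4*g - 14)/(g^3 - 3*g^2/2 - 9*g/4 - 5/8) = 4*(-2*g^3 - 7*g^2 + 8*g + 28)/(-8*g^3 + 12*g^2 + 18*g + 5)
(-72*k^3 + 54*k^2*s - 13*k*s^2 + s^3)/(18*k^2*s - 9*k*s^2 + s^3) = (-4*k + s)/s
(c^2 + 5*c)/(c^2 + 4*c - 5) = c/(c - 1)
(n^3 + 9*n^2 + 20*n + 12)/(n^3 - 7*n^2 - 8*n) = (n^2 + 8*n + 12)/(n*(n - 8))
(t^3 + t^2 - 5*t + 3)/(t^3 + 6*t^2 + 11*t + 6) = (t^2 - 2*t + 1)/(t^2 + 3*t + 2)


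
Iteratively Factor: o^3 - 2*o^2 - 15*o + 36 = (o + 4)*(o^2 - 6*o + 9) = (o - 3)*(o + 4)*(o - 3)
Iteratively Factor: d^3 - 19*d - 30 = (d + 3)*(d^2 - 3*d - 10) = (d + 2)*(d + 3)*(d - 5)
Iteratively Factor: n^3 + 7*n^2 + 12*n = (n + 4)*(n^2 + 3*n) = (n + 3)*(n + 4)*(n)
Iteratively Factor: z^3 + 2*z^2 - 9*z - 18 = (z + 2)*(z^2 - 9) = (z + 2)*(z + 3)*(z - 3)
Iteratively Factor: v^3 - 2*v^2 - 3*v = (v)*(v^2 - 2*v - 3) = v*(v + 1)*(v - 3)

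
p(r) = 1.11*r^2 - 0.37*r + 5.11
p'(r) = 2.22*r - 0.37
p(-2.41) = 12.45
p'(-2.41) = -5.72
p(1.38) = 6.71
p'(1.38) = 2.69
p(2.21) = 9.71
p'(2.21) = 4.54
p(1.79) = 8.00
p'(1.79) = 3.60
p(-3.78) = 22.37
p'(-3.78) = -8.76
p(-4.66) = 30.94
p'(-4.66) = -10.72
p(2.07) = 9.10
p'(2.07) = 4.23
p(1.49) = 7.02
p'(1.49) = 2.94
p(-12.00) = 169.39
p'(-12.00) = -27.01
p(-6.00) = 47.29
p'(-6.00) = -13.69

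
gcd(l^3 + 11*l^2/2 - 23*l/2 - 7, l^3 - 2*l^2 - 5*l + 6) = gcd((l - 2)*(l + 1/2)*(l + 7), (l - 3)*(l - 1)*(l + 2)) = 1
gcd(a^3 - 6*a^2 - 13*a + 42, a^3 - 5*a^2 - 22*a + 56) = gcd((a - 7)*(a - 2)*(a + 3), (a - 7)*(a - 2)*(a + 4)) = a^2 - 9*a + 14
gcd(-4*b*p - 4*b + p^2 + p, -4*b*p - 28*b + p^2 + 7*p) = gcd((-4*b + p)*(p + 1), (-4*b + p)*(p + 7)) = -4*b + p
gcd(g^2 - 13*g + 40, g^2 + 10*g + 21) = 1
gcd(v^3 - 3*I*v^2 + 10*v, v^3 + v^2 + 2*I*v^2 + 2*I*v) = v^2 + 2*I*v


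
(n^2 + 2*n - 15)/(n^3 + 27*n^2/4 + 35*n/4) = 4*(n - 3)/(n*(4*n + 7))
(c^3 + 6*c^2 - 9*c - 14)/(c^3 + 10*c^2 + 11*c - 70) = (c + 1)/(c + 5)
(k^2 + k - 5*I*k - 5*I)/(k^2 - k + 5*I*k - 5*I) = (k^2 + k - 5*I*k - 5*I)/(k^2 - k + 5*I*k - 5*I)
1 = 1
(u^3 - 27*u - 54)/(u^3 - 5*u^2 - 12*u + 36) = (u + 3)/(u - 2)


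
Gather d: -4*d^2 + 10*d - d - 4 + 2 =-4*d^2 + 9*d - 2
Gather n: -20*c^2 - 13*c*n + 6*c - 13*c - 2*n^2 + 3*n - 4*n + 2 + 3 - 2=-20*c^2 - 7*c - 2*n^2 + n*(-13*c - 1) + 3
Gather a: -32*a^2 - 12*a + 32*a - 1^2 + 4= -32*a^2 + 20*a + 3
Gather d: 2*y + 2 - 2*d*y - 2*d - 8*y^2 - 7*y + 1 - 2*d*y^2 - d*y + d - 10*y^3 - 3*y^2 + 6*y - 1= d*(-2*y^2 - 3*y - 1) - 10*y^3 - 11*y^2 + y + 2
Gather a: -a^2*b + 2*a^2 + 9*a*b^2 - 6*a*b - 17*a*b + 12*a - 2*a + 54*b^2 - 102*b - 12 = a^2*(2 - b) + a*(9*b^2 - 23*b + 10) + 54*b^2 - 102*b - 12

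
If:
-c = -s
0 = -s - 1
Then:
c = -1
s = -1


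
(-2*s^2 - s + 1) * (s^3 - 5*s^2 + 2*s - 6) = -2*s^5 + 9*s^4 + 2*s^3 + 5*s^2 + 8*s - 6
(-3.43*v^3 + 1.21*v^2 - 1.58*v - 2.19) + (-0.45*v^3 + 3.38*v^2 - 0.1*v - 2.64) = -3.88*v^3 + 4.59*v^2 - 1.68*v - 4.83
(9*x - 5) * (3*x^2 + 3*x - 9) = 27*x^3 + 12*x^2 - 96*x + 45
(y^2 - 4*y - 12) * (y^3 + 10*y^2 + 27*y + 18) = y^5 + 6*y^4 - 25*y^3 - 210*y^2 - 396*y - 216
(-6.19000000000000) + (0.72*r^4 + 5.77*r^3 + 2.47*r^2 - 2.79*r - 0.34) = 0.72*r^4 + 5.77*r^3 + 2.47*r^2 - 2.79*r - 6.53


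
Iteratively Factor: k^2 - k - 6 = (k + 2)*(k - 3)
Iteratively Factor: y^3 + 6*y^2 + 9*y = (y)*(y^2 + 6*y + 9) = y*(y + 3)*(y + 3)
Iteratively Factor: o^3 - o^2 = (o)*(o^2 - o) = o^2*(o - 1)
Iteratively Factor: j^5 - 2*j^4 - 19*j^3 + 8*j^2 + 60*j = (j + 2)*(j^4 - 4*j^3 - 11*j^2 + 30*j) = (j + 2)*(j + 3)*(j^3 - 7*j^2 + 10*j) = (j - 5)*(j + 2)*(j + 3)*(j^2 - 2*j) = (j - 5)*(j - 2)*(j + 2)*(j + 3)*(j)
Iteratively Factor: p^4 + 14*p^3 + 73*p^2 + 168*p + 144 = (p + 3)*(p^3 + 11*p^2 + 40*p + 48) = (p + 3)*(p + 4)*(p^2 + 7*p + 12) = (p + 3)*(p + 4)^2*(p + 3)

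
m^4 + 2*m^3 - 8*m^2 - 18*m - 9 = (m - 3)*(m + 1)^2*(m + 3)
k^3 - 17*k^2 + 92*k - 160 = (k - 8)*(k - 5)*(k - 4)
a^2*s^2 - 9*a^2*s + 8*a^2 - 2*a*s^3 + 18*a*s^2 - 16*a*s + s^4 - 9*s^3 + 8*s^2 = (-a + s)^2*(s - 8)*(s - 1)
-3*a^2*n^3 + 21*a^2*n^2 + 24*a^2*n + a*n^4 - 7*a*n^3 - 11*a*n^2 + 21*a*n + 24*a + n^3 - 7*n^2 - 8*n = (-3*a + n)*(n - 8)*(n + 1)*(a*n + 1)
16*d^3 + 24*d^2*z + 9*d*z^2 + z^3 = (d + z)*(4*d + z)^2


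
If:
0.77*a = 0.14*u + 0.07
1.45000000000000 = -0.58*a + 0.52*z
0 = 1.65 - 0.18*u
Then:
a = 1.76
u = 9.17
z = 4.75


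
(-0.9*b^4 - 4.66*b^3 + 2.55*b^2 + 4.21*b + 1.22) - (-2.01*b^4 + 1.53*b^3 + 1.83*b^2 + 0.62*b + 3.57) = 1.11*b^4 - 6.19*b^3 + 0.72*b^2 + 3.59*b - 2.35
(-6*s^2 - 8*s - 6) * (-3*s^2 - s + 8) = 18*s^4 + 30*s^3 - 22*s^2 - 58*s - 48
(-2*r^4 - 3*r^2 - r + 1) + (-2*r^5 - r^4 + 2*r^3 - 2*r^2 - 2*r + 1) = -2*r^5 - 3*r^4 + 2*r^3 - 5*r^2 - 3*r + 2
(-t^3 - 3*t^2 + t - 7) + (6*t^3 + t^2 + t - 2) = 5*t^3 - 2*t^2 + 2*t - 9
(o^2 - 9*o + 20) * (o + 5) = o^3 - 4*o^2 - 25*o + 100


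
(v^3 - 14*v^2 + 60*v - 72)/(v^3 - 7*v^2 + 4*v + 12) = (v - 6)/(v + 1)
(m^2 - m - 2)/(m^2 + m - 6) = (m + 1)/(m + 3)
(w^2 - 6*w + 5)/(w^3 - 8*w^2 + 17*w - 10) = 1/(w - 2)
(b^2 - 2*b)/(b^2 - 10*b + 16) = b/(b - 8)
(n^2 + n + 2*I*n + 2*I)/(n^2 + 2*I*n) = (n + 1)/n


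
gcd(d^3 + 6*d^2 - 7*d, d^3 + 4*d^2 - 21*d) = d^2 + 7*d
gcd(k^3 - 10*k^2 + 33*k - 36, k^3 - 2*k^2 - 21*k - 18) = 1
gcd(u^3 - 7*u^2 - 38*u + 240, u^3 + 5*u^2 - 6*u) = u + 6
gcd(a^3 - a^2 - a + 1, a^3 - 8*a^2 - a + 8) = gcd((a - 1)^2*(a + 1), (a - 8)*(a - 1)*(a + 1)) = a^2 - 1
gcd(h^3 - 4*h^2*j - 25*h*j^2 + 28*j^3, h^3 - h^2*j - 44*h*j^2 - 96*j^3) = h + 4*j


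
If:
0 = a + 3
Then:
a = -3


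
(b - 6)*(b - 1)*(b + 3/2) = b^3 - 11*b^2/2 - 9*b/2 + 9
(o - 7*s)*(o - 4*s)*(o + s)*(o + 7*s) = o^4 - 3*o^3*s - 53*o^2*s^2 + 147*o*s^3 + 196*s^4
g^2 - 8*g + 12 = (g - 6)*(g - 2)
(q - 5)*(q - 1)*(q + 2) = q^3 - 4*q^2 - 7*q + 10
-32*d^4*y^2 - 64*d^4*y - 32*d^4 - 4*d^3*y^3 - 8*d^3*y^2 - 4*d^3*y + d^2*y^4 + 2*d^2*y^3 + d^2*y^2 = (-8*d + y)*(4*d + y)*(d*y + d)^2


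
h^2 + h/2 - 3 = (h - 3/2)*(h + 2)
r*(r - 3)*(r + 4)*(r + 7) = r^4 + 8*r^3 - 5*r^2 - 84*r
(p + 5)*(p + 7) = p^2 + 12*p + 35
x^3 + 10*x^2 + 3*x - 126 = (x - 3)*(x + 6)*(x + 7)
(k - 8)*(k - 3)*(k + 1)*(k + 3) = k^4 - 7*k^3 - 17*k^2 + 63*k + 72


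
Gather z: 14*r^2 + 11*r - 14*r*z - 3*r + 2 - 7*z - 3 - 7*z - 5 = 14*r^2 + 8*r + z*(-14*r - 14) - 6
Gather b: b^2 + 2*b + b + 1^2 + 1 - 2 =b^2 + 3*b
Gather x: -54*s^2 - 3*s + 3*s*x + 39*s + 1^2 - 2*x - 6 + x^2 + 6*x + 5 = -54*s^2 + 36*s + x^2 + x*(3*s + 4)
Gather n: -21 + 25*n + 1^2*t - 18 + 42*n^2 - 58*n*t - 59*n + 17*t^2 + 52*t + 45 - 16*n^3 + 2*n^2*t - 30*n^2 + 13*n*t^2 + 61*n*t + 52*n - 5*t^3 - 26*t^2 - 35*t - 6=-16*n^3 + n^2*(2*t + 12) + n*(13*t^2 + 3*t + 18) - 5*t^3 - 9*t^2 + 18*t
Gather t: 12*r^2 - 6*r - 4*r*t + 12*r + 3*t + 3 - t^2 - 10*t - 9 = 12*r^2 + 6*r - t^2 + t*(-4*r - 7) - 6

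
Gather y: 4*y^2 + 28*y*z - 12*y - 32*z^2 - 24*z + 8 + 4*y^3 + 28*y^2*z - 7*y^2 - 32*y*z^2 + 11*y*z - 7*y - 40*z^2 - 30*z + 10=4*y^3 + y^2*(28*z - 3) + y*(-32*z^2 + 39*z - 19) - 72*z^2 - 54*z + 18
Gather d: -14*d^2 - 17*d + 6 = -14*d^2 - 17*d + 6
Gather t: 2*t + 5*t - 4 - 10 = 7*t - 14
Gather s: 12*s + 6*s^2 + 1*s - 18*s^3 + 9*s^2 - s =-18*s^3 + 15*s^2 + 12*s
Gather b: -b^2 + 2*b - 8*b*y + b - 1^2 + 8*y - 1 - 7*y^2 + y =-b^2 + b*(3 - 8*y) - 7*y^2 + 9*y - 2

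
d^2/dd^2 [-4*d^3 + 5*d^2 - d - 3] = 10 - 24*d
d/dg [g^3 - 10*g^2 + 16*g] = 3*g^2 - 20*g + 16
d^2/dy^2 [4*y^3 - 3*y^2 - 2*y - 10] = 24*y - 6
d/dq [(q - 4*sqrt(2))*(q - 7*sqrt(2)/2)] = 2*q - 15*sqrt(2)/2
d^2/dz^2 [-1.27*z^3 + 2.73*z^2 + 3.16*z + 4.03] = 5.46 - 7.62*z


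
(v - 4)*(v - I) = v^2 - 4*v - I*v + 4*I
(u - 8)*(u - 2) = u^2 - 10*u + 16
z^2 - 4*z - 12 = (z - 6)*(z + 2)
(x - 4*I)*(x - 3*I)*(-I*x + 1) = -I*x^3 - 6*x^2 + 5*I*x - 12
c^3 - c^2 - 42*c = c*(c - 7)*(c + 6)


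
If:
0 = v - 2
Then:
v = 2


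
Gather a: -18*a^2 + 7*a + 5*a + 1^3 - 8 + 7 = -18*a^2 + 12*a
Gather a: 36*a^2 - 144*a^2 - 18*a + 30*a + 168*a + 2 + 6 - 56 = -108*a^2 + 180*a - 48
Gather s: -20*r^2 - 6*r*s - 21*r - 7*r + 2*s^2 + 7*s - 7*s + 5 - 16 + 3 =-20*r^2 - 6*r*s - 28*r + 2*s^2 - 8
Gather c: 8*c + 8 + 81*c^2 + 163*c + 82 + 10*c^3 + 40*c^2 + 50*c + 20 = 10*c^3 + 121*c^2 + 221*c + 110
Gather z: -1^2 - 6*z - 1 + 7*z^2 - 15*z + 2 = 7*z^2 - 21*z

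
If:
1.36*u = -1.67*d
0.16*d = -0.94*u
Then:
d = 0.00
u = 0.00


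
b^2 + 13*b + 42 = (b + 6)*(b + 7)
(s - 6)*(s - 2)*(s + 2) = s^3 - 6*s^2 - 4*s + 24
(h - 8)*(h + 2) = h^2 - 6*h - 16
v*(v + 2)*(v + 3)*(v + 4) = v^4 + 9*v^3 + 26*v^2 + 24*v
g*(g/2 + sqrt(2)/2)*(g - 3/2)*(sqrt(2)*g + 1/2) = sqrt(2)*g^4/2 - 3*sqrt(2)*g^3/4 + 5*g^3/4 - 15*g^2/8 + sqrt(2)*g^2/4 - 3*sqrt(2)*g/8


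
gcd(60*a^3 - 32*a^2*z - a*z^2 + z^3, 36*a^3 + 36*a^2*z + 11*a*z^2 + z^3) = 6*a + z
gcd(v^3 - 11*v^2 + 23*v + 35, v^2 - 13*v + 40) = v - 5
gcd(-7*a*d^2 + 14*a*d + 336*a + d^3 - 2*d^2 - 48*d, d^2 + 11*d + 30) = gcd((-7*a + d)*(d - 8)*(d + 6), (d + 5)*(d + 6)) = d + 6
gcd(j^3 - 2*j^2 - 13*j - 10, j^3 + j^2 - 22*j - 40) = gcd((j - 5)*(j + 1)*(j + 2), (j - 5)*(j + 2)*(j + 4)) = j^2 - 3*j - 10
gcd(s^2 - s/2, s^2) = s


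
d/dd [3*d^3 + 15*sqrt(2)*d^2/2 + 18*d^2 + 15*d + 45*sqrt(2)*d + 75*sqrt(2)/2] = 9*d^2 + 15*sqrt(2)*d + 36*d + 15 + 45*sqrt(2)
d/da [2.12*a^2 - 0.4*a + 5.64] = 4.24*a - 0.4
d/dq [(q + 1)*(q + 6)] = 2*q + 7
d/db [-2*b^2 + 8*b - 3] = 8 - 4*b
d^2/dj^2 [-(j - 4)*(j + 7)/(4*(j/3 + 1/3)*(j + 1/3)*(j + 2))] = 27*(-3*j^6 - 27*j^5 + 441*j^4 + 2211*j^3 + 3612*j^2 + 2412*j + 586)/(2*(27*j^9 + 270*j^8 + 1143*j^7 + 2674*j^6 + 3789*j^5 + 3354*j^4 + 1845*j^3 + 606*j^2 + 108*j + 8))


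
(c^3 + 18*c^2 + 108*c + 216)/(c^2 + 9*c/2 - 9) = 2*(c^2 + 12*c + 36)/(2*c - 3)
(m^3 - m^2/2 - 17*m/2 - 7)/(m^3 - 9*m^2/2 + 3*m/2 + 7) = (m + 2)/(m - 2)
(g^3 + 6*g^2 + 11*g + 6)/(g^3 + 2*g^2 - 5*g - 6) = (g + 2)/(g - 2)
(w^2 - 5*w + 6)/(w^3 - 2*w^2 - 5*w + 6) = (w - 2)/(w^2 + w - 2)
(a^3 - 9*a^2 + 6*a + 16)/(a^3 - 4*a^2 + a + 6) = (a - 8)/(a - 3)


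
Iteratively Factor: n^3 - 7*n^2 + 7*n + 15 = (n - 3)*(n^2 - 4*n - 5) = (n - 3)*(n + 1)*(n - 5)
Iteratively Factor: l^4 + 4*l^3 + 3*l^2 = (l + 1)*(l^3 + 3*l^2) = (l + 1)*(l + 3)*(l^2) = l*(l + 1)*(l + 3)*(l)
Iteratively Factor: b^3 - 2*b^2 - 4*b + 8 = (b - 2)*(b^2 - 4) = (b - 2)*(b + 2)*(b - 2)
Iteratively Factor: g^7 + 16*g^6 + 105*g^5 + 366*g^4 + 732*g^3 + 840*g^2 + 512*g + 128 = (g + 4)*(g^6 + 12*g^5 + 57*g^4 + 138*g^3 + 180*g^2 + 120*g + 32) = (g + 2)*(g + 4)*(g^5 + 10*g^4 + 37*g^3 + 64*g^2 + 52*g + 16) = (g + 2)^2*(g + 4)*(g^4 + 8*g^3 + 21*g^2 + 22*g + 8) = (g + 1)*(g + 2)^2*(g + 4)*(g^3 + 7*g^2 + 14*g + 8) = (g + 1)*(g + 2)^3*(g + 4)*(g^2 + 5*g + 4) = (g + 1)*(g + 2)^3*(g + 4)^2*(g + 1)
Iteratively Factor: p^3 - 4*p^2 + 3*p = (p)*(p^2 - 4*p + 3) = p*(p - 3)*(p - 1)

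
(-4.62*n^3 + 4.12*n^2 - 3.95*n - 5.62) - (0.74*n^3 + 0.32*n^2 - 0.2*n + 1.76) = -5.36*n^3 + 3.8*n^2 - 3.75*n - 7.38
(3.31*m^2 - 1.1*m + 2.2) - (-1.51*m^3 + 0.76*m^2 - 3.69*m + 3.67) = 1.51*m^3 + 2.55*m^2 + 2.59*m - 1.47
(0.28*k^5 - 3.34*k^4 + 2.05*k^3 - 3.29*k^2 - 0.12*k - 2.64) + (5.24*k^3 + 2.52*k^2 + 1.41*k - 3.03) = 0.28*k^5 - 3.34*k^4 + 7.29*k^3 - 0.77*k^2 + 1.29*k - 5.67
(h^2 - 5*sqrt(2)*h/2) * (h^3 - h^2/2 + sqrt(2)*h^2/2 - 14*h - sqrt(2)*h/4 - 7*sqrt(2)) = h^5 - 2*sqrt(2)*h^4 - h^4/2 - 33*h^3/2 + sqrt(2)*h^3 + 5*h^2/4 + 28*sqrt(2)*h^2 + 35*h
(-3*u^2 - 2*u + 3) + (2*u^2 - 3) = -u^2 - 2*u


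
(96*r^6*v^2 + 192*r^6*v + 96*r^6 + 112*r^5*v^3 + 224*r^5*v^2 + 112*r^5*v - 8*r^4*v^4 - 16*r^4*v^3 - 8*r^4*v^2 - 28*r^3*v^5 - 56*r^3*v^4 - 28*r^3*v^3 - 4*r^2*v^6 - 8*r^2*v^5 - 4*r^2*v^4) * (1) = 96*r^6*v^2 + 192*r^6*v + 96*r^6 + 112*r^5*v^3 + 224*r^5*v^2 + 112*r^5*v - 8*r^4*v^4 - 16*r^4*v^3 - 8*r^4*v^2 - 28*r^3*v^5 - 56*r^3*v^4 - 28*r^3*v^3 - 4*r^2*v^6 - 8*r^2*v^5 - 4*r^2*v^4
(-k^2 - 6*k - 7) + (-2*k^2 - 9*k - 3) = -3*k^2 - 15*k - 10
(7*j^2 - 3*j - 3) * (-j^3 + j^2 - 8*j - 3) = -7*j^5 + 10*j^4 - 56*j^3 + 33*j + 9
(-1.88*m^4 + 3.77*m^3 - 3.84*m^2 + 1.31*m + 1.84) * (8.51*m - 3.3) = -15.9988*m^5 + 38.2867*m^4 - 45.1194*m^3 + 23.8201*m^2 + 11.3354*m - 6.072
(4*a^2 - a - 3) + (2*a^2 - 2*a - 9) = 6*a^2 - 3*a - 12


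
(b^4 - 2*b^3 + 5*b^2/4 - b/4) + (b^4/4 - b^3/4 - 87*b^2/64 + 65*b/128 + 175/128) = 5*b^4/4 - 9*b^3/4 - 7*b^2/64 + 33*b/128 + 175/128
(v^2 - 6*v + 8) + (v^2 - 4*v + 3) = 2*v^2 - 10*v + 11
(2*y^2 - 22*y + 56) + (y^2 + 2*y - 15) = 3*y^2 - 20*y + 41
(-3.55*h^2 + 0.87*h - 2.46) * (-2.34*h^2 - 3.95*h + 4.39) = 8.307*h^4 + 11.9867*h^3 - 13.2646*h^2 + 13.5363*h - 10.7994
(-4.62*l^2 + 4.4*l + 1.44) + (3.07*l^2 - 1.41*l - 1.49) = -1.55*l^2 + 2.99*l - 0.05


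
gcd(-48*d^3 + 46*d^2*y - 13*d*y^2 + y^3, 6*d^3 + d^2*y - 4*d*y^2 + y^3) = 6*d^2 - 5*d*y + y^2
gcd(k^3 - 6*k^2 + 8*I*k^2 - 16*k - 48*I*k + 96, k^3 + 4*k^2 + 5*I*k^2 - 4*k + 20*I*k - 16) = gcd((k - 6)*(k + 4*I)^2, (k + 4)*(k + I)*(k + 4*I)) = k + 4*I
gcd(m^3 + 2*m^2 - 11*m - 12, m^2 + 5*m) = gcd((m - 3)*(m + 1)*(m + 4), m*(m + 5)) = 1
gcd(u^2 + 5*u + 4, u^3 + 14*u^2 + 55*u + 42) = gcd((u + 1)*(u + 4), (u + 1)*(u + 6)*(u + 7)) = u + 1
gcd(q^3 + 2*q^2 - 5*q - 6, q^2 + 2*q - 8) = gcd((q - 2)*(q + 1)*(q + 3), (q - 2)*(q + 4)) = q - 2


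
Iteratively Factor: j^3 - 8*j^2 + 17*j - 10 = (j - 5)*(j^2 - 3*j + 2) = (j - 5)*(j - 2)*(j - 1)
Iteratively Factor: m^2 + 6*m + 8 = (m + 4)*(m + 2)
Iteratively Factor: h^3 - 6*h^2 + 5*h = (h - 5)*(h^2 - h) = (h - 5)*(h - 1)*(h)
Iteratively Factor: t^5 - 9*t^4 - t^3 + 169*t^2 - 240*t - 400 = (t + 4)*(t^4 - 13*t^3 + 51*t^2 - 35*t - 100) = (t - 4)*(t + 4)*(t^3 - 9*t^2 + 15*t + 25) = (t - 5)*(t - 4)*(t + 4)*(t^2 - 4*t - 5) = (t - 5)^2*(t - 4)*(t + 4)*(t + 1)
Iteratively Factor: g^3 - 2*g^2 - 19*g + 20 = (g - 5)*(g^2 + 3*g - 4) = (g - 5)*(g + 4)*(g - 1)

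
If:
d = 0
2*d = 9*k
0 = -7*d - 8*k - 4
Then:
No Solution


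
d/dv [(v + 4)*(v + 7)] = 2*v + 11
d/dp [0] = 0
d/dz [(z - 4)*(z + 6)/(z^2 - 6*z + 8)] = -8/(z^2 - 4*z + 4)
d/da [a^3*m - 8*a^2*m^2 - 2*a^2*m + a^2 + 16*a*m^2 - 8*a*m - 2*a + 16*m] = 3*a^2*m - 16*a*m^2 - 4*a*m + 2*a + 16*m^2 - 8*m - 2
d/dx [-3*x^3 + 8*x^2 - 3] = x*(16 - 9*x)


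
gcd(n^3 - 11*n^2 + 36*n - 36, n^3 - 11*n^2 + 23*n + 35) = 1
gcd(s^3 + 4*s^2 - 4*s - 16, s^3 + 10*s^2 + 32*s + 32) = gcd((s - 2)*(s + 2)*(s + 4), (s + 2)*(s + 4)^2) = s^2 + 6*s + 8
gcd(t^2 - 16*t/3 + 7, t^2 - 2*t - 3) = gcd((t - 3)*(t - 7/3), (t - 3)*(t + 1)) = t - 3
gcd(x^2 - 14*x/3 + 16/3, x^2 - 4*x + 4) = x - 2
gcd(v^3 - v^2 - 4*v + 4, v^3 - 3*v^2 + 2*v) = v^2 - 3*v + 2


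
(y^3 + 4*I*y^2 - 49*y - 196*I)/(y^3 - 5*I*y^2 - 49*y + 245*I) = (y + 4*I)/(y - 5*I)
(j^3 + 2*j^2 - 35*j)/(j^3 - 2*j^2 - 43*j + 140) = j/(j - 4)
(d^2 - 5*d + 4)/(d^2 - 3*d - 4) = (d - 1)/(d + 1)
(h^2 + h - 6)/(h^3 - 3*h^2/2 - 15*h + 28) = 2*(h + 3)/(2*h^2 + h - 28)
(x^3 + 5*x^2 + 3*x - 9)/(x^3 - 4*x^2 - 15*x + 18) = (x + 3)/(x - 6)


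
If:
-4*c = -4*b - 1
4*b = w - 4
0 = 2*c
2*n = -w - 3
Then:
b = -1/4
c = 0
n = -3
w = 3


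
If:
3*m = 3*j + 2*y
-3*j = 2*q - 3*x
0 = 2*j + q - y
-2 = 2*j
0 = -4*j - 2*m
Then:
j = -1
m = 2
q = 13/2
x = 10/3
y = 9/2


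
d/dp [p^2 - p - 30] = 2*p - 1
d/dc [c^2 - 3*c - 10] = 2*c - 3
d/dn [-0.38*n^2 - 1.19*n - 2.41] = -0.76*n - 1.19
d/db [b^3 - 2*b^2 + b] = 3*b^2 - 4*b + 1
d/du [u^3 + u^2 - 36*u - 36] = 3*u^2 + 2*u - 36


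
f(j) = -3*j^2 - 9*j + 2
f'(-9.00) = 45.00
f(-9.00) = -160.00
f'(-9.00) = 45.00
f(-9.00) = -160.00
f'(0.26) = -10.56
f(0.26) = -0.54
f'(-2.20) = 4.20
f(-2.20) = 7.28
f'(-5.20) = 22.20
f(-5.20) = -32.32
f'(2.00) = -21.00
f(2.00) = -28.00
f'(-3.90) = 14.40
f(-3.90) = -8.53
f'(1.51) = -18.06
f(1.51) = -18.43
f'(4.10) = -33.60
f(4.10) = -85.33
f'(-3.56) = 12.36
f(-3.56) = -3.98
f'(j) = -6*j - 9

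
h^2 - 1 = (h - 1)*(h + 1)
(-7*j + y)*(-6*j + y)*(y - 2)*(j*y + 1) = 42*j^3*y^2 - 84*j^3*y - 13*j^2*y^3 + 26*j^2*y^2 + 42*j^2*y - 84*j^2 + j*y^4 - 2*j*y^3 - 13*j*y^2 + 26*j*y + y^3 - 2*y^2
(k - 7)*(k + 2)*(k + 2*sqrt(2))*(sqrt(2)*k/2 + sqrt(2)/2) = sqrt(2)*k^4/2 - 2*sqrt(2)*k^3 + 2*k^3 - 19*sqrt(2)*k^2/2 - 8*k^2 - 38*k - 7*sqrt(2)*k - 28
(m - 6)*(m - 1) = m^2 - 7*m + 6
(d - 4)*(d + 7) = d^2 + 3*d - 28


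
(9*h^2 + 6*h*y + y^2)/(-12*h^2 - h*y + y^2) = (3*h + y)/(-4*h + y)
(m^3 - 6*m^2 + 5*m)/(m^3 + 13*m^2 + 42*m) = (m^2 - 6*m + 5)/(m^2 + 13*m + 42)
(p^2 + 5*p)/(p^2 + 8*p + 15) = p/(p + 3)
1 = 1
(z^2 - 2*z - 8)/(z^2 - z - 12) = (z + 2)/(z + 3)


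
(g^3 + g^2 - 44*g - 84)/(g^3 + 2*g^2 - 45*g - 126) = (g + 2)/(g + 3)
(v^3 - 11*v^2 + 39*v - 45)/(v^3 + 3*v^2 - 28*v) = (v^3 - 11*v^2 + 39*v - 45)/(v*(v^2 + 3*v - 28))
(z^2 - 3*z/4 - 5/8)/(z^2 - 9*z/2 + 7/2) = (8*z^2 - 6*z - 5)/(4*(2*z^2 - 9*z + 7))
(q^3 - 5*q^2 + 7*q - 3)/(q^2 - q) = q - 4 + 3/q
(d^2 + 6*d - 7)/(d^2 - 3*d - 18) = (-d^2 - 6*d + 7)/(-d^2 + 3*d + 18)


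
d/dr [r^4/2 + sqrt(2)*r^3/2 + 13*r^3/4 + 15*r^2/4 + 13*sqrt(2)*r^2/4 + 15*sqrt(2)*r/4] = 2*r^3 + 3*sqrt(2)*r^2/2 + 39*r^2/4 + 15*r/2 + 13*sqrt(2)*r/2 + 15*sqrt(2)/4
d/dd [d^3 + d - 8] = 3*d^2 + 1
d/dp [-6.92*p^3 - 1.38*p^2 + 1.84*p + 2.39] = -20.76*p^2 - 2.76*p + 1.84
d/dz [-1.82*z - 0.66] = -1.82000000000000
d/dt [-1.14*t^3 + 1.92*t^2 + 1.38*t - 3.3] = -3.42*t^2 + 3.84*t + 1.38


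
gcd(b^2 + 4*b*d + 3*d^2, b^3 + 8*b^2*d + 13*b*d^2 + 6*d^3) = b + d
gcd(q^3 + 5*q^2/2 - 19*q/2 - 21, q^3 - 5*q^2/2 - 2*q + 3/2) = q - 3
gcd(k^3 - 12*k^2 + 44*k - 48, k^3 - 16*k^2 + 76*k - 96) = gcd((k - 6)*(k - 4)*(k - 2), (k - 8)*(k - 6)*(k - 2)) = k^2 - 8*k + 12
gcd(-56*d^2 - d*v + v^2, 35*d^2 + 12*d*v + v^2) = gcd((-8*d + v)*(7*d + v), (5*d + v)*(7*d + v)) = 7*d + v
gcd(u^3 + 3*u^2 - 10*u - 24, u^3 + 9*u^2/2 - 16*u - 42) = u + 2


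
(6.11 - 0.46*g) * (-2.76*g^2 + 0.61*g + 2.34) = 1.2696*g^3 - 17.1442*g^2 + 2.6507*g + 14.2974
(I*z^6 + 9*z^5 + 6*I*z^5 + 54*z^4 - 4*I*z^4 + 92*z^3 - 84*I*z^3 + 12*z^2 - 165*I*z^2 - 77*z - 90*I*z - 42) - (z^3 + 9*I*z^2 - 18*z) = I*z^6 + 9*z^5 + 6*I*z^5 + 54*z^4 - 4*I*z^4 + 91*z^3 - 84*I*z^3 + 12*z^2 - 174*I*z^2 - 59*z - 90*I*z - 42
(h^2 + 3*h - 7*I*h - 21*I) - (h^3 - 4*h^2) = -h^3 + 5*h^2 + 3*h - 7*I*h - 21*I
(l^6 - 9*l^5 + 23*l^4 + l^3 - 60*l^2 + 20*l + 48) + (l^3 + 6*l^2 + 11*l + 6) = l^6 - 9*l^5 + 23*l^4 + 2*l^3 - 54*l^2 + 31*l + 54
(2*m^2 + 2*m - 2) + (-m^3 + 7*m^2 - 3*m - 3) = -m^3 + 9*m^2 - m - 5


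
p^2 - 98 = (p - 7*sqrt(2))*(p + 7*sqrt(2))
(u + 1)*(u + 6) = u^2 + 7*u + 6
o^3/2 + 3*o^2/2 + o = o*(o/2 + 1)*(o + 1)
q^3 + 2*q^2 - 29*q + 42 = (q - 3)*(q - 2)*(q + 7)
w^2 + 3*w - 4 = (w - 1)*(w + 4)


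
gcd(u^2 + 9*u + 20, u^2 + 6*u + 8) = u + 4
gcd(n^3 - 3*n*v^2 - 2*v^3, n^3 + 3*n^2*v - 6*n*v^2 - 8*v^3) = -n^2 + n*v + 2*v^2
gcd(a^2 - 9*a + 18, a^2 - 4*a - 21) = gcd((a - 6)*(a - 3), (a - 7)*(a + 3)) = 1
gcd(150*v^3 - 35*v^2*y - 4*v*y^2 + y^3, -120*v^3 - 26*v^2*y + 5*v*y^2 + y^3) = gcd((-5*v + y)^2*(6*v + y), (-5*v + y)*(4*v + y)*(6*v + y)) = -30*v^2 + v*y + y^2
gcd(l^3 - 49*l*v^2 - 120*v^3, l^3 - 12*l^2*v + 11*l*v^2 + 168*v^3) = -l^2 + 5*l*v + 24*v^2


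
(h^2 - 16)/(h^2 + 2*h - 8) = (h - 4)/(h - 2)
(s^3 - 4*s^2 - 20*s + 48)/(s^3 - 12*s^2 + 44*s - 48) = (s + 4)/(s - 4)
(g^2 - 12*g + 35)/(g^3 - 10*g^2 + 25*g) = (g - 7)/(g*(g - 5))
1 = 1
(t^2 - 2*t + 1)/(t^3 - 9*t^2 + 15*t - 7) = 1/(t - 7)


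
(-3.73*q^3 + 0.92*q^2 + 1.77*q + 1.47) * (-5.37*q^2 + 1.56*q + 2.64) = 20.0301*q^5 - 10.7592*q^4 - 17.9169*q^3 - 2.7039*q^2 + 6.966*q + 3.8808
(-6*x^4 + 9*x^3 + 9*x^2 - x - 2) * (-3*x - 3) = 18*x^5 - 9*x^4 - 54*x^3 - 24*x^2 + 9*x + 6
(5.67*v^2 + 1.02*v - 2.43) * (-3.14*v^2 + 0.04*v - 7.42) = -17.8038*v^4 - 2.976*v^3 - 34.4004*v^2 - 7.6656*v + 18.0306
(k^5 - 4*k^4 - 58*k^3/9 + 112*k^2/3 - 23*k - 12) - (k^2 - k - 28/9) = k^5 - 4*k^4 - 58*k^3/9 + 109*k^2/3 - 22*k - 80/9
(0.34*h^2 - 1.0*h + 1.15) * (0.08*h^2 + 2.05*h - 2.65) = 0.0272*h^4 + 0.617*h^3 - 2.859*h^2 + 5.0075*h - 3.0475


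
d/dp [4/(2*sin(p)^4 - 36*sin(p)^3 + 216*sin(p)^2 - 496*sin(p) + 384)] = 4*(23*sin(p) + 2*cos(p)^2 - 64)*cos(p)/((sin(p) - 8)^2*(sin(p) - 6)^2*(sin(p) - 2)^3)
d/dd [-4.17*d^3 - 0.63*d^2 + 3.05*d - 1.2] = -12.51*d^2 - 1.26*d + 3.05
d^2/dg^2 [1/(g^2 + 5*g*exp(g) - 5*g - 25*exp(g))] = ((-5*g*exp(g) + 15*exp(g) - 2)*(g^2 + 5*g*exp(g) - 5*g - 25*exp(g)) + 2*(5*g*exp(g) + 2*g - 20*exp(g) - 5)^2)/(g^2 + 5*g*exp(g) - 5*g - 25*exp(g))^3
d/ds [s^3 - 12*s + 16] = 3*s^2 - 12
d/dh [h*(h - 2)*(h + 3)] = 3*h^2 + 2*h - 6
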